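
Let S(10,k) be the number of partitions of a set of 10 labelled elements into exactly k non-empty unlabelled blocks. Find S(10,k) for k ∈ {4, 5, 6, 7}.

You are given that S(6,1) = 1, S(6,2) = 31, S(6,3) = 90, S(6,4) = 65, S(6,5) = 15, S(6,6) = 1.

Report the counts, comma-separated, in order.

i=7: T(7,1)=0+1·1=1 | T(7,2)=1+2·31=63 | T(7,3)=31+3·90=301 | T(7,4)=90+4·65=350 | T(7,5)=65+5·15=140 | T(7,6)=15+6·1=21 | T(7,7)=1+7·0=1
i=8: T(8,2)=1+2·63=127 | T(8,3)=63+3·301=966 | T(8,4)=301+4·350=1701 | T(8,5)=350+5·140=1050 | T(8,6)=140+6·21=266 | T(8,7)=21+7·1=28
i=9: T(9,3)=127+3·966=3025 | T(9,4)=966+4·1701=7770 | T(9,5)=1701+5·1050=6951 | T(9,6)=1050+6·266=2646 | T(9,7)=266+7·28=462
i=10: T(10,4)=3025+4·7770=34105 | T(10,5)=7770+5·6951=42525 | T(10,6)=6951+6·2646=22827 | T(10,7)=2646+7·462=5880
Read S(10,4) = 34105, S(10,5) = 42525, S(10,6) = 22827, S(10,7) = 5880.

34105, 42525, 22827, 5880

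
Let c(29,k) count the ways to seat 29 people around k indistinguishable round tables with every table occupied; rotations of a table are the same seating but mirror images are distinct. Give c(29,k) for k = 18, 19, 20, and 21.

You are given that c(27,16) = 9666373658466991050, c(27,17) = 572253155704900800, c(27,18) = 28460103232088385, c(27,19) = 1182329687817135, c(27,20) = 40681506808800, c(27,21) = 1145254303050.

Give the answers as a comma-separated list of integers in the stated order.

62656135265695354110, 3031400077459516035, 124243455209483610, 4285624815406935

@28  (28,17):572253155704900800·27+9666373658466991050→25117208862499312650, (28,18):28460103232088385·27+572253155704900800→1340675942971287195, (28,19):1182329687817135·27+28460103232088385→60383004803151030, (28,20):40681506808800·27+1182329687817135→2280730371654735, (28,21):1145254303050·27+40681506808800→71603372991150
@29  (29,18):1340675942971287195·28+25117208862499312650→62656135265695354110, (29,19):60383004803151030·28+1340675942971287195→3031400077459516035, (29,20):2280730371654735·28+60383004803151030→124243455209483610, (29,21):71603372991150·28+2280730371654735→4285624815406935
Read c(29,18) = 62656135265695354110, c(29,19) = 3031400077459516035, c(29,20) = 124243455209483610, c(29,21) = 4285624815406935.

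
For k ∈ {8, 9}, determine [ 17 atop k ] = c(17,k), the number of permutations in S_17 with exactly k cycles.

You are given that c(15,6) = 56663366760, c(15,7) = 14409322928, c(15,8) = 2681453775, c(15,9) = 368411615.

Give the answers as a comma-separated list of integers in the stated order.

[16] T[16,7]:15*14409322928+56663366760=272803210680 · T[16,8]:15*2681453775+14409322928=54631129553 · T[16,9]:15*368411615+2681453775=8207628000
[17] T[17,8]:16*54631129553+272803210680=1146901283528 · T[17,9]:16*8207628000+54631129553=185953177553
Read c(17,8) = 1146901283528, c(17,9) = 185953177553.

1146901283528, 185953177553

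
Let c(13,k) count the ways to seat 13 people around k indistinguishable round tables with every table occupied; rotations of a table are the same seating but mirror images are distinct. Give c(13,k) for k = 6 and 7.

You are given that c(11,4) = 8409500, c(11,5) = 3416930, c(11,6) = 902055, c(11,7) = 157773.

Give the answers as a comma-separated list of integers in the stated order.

r12: T_12,5=11×3416930+8409500=45995730; T_12,6=11×902055+3416930=13339535; T_12,7=11×157773+902055=2637558
r13: T_13,6=12×13339535+45995730=206070150; T_13,7=12×2637558+13339535=44990231
Read c(13,6) = 206070150, c(13,7) = 44990231.

206070150, 44990231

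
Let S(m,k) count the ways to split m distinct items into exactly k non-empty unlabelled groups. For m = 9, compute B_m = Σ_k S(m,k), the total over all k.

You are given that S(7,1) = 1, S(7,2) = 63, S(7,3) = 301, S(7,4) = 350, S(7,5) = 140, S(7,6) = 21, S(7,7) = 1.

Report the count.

@8  (8,1):1·1+0→1, (8,2):63·2+1→127, (8,3):301·3+63→966, (8,4):350·4+301→1701, (8,5):140·5+350→1050, (8,6):21·6+140→266, (8,7):1·7+21→28, (8,8):0·8+1→1
@9  (9,1):1·1+0→1, (9,2):127·2+1→255, (9,3):966·3+127→3025, (9,4):1701·4+966→7770, (9,5):1050·5+1701→6951, (9,6):266·6+1050→2646, (9,7):28·7+266→462, (9,8):1·8+28→36, (9,9):0·9+1→1
B_9 = ΣS(9,k) = 1+255+3025+7770+6951+2646+462+36+1 = 21147

21147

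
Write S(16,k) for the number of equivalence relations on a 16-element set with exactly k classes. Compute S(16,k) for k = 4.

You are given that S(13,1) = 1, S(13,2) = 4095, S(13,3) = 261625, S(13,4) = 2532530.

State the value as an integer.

171798901

i=14: T(14,2)=1+2·4095=8191 | T(14,3)=4095+3·261625=788970 | T(14,4)=261625+4·2532530=10391745
i=15: T(15,3)=8191+3·788970=2375101 | T(15,4)=788970+4·10391745=42355950
i=16: T(16,4)=2375101+4·42355950=171798901
Read S(16,4) = 171798901.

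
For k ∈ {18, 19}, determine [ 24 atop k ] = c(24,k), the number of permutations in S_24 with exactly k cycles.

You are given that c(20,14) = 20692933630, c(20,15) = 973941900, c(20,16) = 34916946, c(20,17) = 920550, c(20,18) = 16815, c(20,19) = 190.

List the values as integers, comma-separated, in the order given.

241276443496, 7234669596

i=21: T(21,15)=20692933630+20·973941900=40171771630 | T(21,16)=973941900+20·34916946=1672280820 | T(21,17)=34916946+20·920550=53327946 | T(21,18)=920550+20·16815=1256850 | T(21,19)=16815+20·190=20615
i=22: T(22,16)=40171771630+21·1672280820=75289668850 | T(22,17)=1672280820+21·53327946=2792167686 | T(22,18)=53327946+21·1256850=79721796 | T(22,19)=1256850+21·20615=1689765
i=23: T(23,17)=75289668850+22·2792167686=136717357942 | T(23,18)=2792167686+22·79721796=4546047198 | T(23,19)=79721796+22·1689765=116896626
i=24: T(24,18)=136717357942+23·4546047198=241276443496 | T(24,19)=4546047198+23·116896626=7234669596
Read c(24,18) = 241276443496, c(24,19) = 7234669596.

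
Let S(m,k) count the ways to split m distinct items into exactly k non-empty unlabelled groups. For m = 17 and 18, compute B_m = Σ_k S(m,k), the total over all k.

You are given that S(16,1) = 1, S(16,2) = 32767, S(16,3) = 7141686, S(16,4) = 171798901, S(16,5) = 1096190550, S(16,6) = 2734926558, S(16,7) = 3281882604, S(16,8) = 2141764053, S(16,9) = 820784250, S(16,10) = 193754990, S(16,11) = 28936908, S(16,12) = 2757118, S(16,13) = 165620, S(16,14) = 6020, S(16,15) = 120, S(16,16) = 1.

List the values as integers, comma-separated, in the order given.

i=17: T(17,1)=0+1·1=1 | T(17,2)=1+2·32767=65535 | T(17,3)=32767+3·7141686=21457825 | T(17,4)=7141686+4·171798901=694337290 | T(17,5)=171798901+5·1096190550=5652751651 | T(17,6)=1096190550+6·2734926558=17505749898 | T(17,7)=2734926558+7·3281882604=25708104786 | T(17,8)=3281882604+8·2141764053=20415995028 | T(17,9)=2141764053+9·820784250=9528822303 | T(17,10)=820784250+10·193754990=2758334150 | T(17,11)=193754990+11·28936908=512060978 | T(17,12)=28936908+12·2757118=62022324 | T(17,13)=2757118+13·165620=4910178 | T(17,14)=165620+14·6020=249900 | T(17,15)=6020+15·120=7820 | T(17,16)=120+16·1=136 | T(17,17)=1+17·0=1
i=18: T(18,1)=0+1·1=1 | T(18,2)=1+2·65535=131071 | T(18,3)=65535+3·21457825=64439010 | T(18,4)=21457825+4·694337290=2798806985 | T(18,5)=694337290+5·5652751651=28958095545 | T(18,6)=5652751651+6·17505749898=110687251039 | T(18,7)=17505749898+7·25708104786=197462483400 | T(18,8)=25708104786+8·20415995028=189036065010 | T(18,9)=20415995028+9·9528822303=106175395755 | T(18,10)=9528822303+10·2758334150=37112163803 | T(18,11)=2758334150+11·512060978=8391004908 | T(18,12)=512060978+12·62022324=1256328866 | T(18,13)=62022324+13·4910178=125854638 | T(18,14)=4910178+14·249900=8408778 | T(18,15)=249900+15·7820=367200 | T(18,16)=7820+16·136=9996 | T(18,17)=136+17·1=153 | T(18,18)=1+18·0=1
B_17 = ΣS(17,k) = 1+65535+21457825+694337290+5652751651+17505749898+25708104786+20415995028+9528822303+2758334150+512060978+62022324+4910178+249900+7820+136+1 = 82864869804
B_18 = ΣS(18,k) = 1+131071+64439010+2798806985+28958095545+110687251039+197462483400+189036065010+106175395755+37112163803+8391004908+1256328866+125854638+8408778+367200+9996+153+1 = 682076806159

82864869804, 682076806159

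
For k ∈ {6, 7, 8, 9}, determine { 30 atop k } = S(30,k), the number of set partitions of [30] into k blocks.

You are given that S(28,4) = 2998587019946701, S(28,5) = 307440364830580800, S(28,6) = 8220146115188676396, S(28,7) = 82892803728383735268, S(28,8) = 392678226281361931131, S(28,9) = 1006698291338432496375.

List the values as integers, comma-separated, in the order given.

299310102746948685757, 4168916722553086402080, 26383018684048108297800, 88300984248924568770870

i=29: T(29,5)=2998587019946701+5·307440364830580800=1540200411172850701 | T(29,6)=307440364830580800+6·8220146115188676396=49628317055962639176 | T(29,7)=8220146115188676396+7·82892803728383735268=588469772213874823272 | T(29,8)=82892803728383735268+8·392678226281361931131=3224318613979279184316 | T(29,9)=392678226281361931131+9·1006698291338432496375=9452962848327254398506
i=30: T(30,6)=1540200411172850701+6·49628317055962639176=299310102746948685757 | T(30,7)=49628317055962639176+7·588469772213874823272=4168916722553086402080 | T(30,8)=588469772213874823272+8·3224318613979279184316=26383018684048108297800 | T(30,9)=3224318613979279184316+9·9452962848327254398506=88300984248924568770870
Read S(30,6) = 299310102746948685757, S(30,7) = 4168916722553086402080, S(30,8) = 26383018684048108297800, S(30,9) = 88300984248924568770870.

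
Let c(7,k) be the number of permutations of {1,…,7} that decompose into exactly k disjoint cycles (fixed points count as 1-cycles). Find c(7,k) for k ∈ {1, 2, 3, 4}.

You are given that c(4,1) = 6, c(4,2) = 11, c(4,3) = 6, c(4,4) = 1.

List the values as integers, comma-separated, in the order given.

720, 1764, 1624, 735

i=5: T(5,1)=0+4·6=24 | T(5,2)=6+4·11=50 | T(5,3)=11+4·6=35 | T(5,4)=6+4·1=10
i=6: T(6,1)=0+5·24=120 | T(6,2)=24+5·50=274 | T(6,3)=50+5·35=225 | T(6,4)=35+5·10=85
i=7: T(7,1)=0+6·120=720 | T(7,2)=120+6·274=1764 | T(7,3)=274+6·225=1624 | T(7,4)=225+6·85=735
Read c(7,1) = 720, c(7,2) = 1764, c(7,3) = 1624, c(7,4) = 735.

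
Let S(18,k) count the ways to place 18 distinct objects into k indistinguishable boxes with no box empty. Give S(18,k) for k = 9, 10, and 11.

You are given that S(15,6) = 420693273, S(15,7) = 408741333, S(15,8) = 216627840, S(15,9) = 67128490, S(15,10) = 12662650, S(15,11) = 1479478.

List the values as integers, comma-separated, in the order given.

106175395755, 37112163803, 8391004908

i=16: T(16,7)=420693273+7·408741333=3281882604 | T(16,8)=408741333+8·216627840=2141764053 | T(16,9)=216627840+9·67128490=820784250 | T(16,10)=67128490+10·12662650=193754990 | T(16,11)=12662650+11·1479478=28936908
i=17: T(17,8)=3281882604+8·2141764053=20415995028 | T(17,9)=2141764053+9·820784250=9528822303 | T(17,10)=820784250+10·193754990=2758334150 | T(17,11)=193754990+11·28936908=512060978
i=18: T(18,9)=20415995028+9·9528822303=106175395755 | T(18,10)=9528822303+10·2758334150=37112163803 | T(18,11)=2758334150+11·512060978=8391004908
Read S(18,9) = 106175395755, S(18,10) = 37112163803, S(18,11) = 8391004908.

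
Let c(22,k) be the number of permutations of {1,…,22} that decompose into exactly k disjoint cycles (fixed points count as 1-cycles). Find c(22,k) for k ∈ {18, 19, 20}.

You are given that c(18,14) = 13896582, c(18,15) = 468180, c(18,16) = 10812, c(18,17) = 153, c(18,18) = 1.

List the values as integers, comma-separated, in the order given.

r19: T_19,15=18×468180+13896582=22323822; T_19,16=18×10812+468180=662796; T_19,17=18×153+10812=13566; T_19,18=18×1+153=171; T_19,19=18×0+1=1
r20: T_20,16=19×662796+22323822=34916946; T_20,17=19×13566+662796=920550; T_20,18=19×171+13566=16815; T_20,19=19×1+171=190; T_20,20=19×0+1=1
r21: T_21,17=20×920550+34916946=53327946; T_21,18=20×16815+920550=1256850; T_21,19=20×190+16815=20615; T_21,20=20×1+190=210
r22: T_22,18=21×1256850+53327946=79721796; T_22,19=21×20615+1256850=1689765; T_22,20=21×210+20615=25025
Read c(22,18) = 79721796, c(22,19) = 1689765, c(22,20) = 25025.

79721796, 1689765, 25025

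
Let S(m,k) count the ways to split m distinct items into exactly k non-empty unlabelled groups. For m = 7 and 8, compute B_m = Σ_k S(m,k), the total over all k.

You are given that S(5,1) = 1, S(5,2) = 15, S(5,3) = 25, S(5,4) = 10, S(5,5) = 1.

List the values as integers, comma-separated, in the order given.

i=6: T(6,1)=0+1·1=1 | T(6,2)=1+2·15=31 | T(6,3)=15+3·25=90 | T(6,4)=25+4·10=65 | T(6,5)=10+5·1=15 | T(6,6)=1+6·0=1
i=7: T(7,1)=0+1·1=1 | T(7,2)=1+2·31=63 | T(7,3)=31+3·90=301 | T(7,4)=90+4·65=350 | T(7,5)=65+5·15=140 | T(7,6)=15+6·1=21 | T(7,7)=1+7·0=1
i=8: T(8,1)=0+1·1=1 | T(8,2)=1+2·63=127 | T(8,3)=63+3·301=966 | T(8,4)=301+4·350=1701 | T(8,5)=350+5·140=1050 | T(8,6)=140+6·21=266 | T(8,7)=21+7·1=28 | T(8,8)=1+8·0=1
B_7 = ΣS(7,k) = 1+63+301+350+140+21+1 = 877
B_8 = ΣS(8,k) = 1+127+966+1701+1050+266+28+1 = 4140

877, 4140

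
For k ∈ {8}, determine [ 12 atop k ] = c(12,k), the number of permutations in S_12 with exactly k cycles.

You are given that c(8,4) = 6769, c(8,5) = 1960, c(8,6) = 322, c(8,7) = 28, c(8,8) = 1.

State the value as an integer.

row 9: T[9][5]=8·1960+6769=22449  T[9][6]=8·322+1960=4536  T[9][7]=8·28+322=546  T[9][8]=8·1+28=36
row 10: T[10][6]=9·4536+22449=63273  T[10][7]=9·546+4536=9450  T[10][8]=9·36+546=870
row 11: T[11][7]=10·9450+63273=157773  T[11][8]=10·870+9450=18150
row 12: T[12][8]=11·18150+157773=357423
Read c(12,8) = 357423.

357423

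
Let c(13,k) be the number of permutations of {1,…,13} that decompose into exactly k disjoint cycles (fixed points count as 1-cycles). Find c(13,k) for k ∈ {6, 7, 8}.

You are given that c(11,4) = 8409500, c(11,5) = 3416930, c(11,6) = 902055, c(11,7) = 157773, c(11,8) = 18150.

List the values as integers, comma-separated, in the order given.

206070150, 44990231, 6926634

[12] T[12,5]:11*3416930+8409500=45995730 · T[12,6]:11*902055+3416930=13339535 · T[12,7]:11*157773+902055=2637558 · T[12,8]:11*18150+157773=357423
[13] T[13,6]:12*13339535+45995730=206070150 · T[13,7]:12*2637558+13339535=44990231 · T[13,8]:12*357423+2637558=6926634
Read c(13,6) = 206070150, c(13,7) = 44990231, c(13,8) = 6926634.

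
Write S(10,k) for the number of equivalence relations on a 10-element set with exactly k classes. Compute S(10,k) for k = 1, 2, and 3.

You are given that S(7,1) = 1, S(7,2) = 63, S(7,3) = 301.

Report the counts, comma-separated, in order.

1, 511, 9330

r8: T_8,1=1×1+0=1; T_8,2=2×63+1=127; T_8,3=3×301+63=966
r9: T_9,1=1×1+0=1; T_9,2=2×127+1=255; T_9,3=3×966+127=3025
r10: T_10,1=1×1+0=1; T_10,2=2×255+1=511; T_10,3=3×3025+255=9330
Read S(10,1) = 1, S(10,2) = 511, S(10,3) = 9330.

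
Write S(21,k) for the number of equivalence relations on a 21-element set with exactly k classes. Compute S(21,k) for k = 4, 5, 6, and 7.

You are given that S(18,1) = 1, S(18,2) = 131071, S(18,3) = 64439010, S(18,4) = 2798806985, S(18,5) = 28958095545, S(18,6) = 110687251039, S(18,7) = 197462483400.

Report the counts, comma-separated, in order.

181509070050, 3791262568401, 26585679462804, 82310957214948

@19  (19,2):131071·2+1→262143, (19,3):64439010·3+131071→193448101, (19,4):2798806985·4+64439010→11259666950, (19,5):28958095545·5+2798806985→147589284710, (19,6):110687251039·6+28958095545→693081601779, (19,7):197462483400·7+110687251039→1492924634839
@20  (20,3):193448101·3+262143→580606446, (20,4):11259666950·4+193448101→45232115901, (20,5):147589284710·5+11259666950→749206090500, (20,6):693081601779·6+147589284710→4306078895384, (20,7):1492924634839·7+693081601779→11143554045652
@21  (21,4):45232115901·4+580606446→181509070050, (21,5):749206090500·5+45232115901→3791262568401, (21,6):4306078895384·6+749206090500→26585679462804, (21,7):11143554045652·7+4306078895384→82310957214948
Read S(21,4) = 181509070050, S(21,5) = 3791262568401, S(21,6) = 26585679462804, S(21,7) = 82310957214948.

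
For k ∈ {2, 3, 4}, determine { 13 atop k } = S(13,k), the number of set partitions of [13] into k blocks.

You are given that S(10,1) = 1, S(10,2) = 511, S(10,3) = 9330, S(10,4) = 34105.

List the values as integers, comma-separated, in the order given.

4095, 261625, 2532530

row 11: T[11][1]=1·1+0=1  T[11][2]=2·511+1=1023  T[11][3]=3·9330+511=28501  T[11][4]=4·34105+9330=145750
row 12: T[12][1]=1·1+0=1  T[12][2]=2·1023+1=2047  T[12][3]=3·28501+1023=86526  T[12][4]=4·145750+28501=611501
row 13: T[13][2]=2·2047+1=4095  T[13][3]=3·86526+2047=261625  T[13][4]=4·611501+86526=2532530
Read S(13,2) = 4095, S(13,3) = 261625, S(13,4) = 2532530.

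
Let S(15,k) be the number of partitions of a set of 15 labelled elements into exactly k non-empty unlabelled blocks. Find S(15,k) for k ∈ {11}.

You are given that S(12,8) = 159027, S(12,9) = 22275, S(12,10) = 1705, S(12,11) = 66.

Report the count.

[13] T[13,9]:9*22275+159027=359502 · T[13,10]:10*1705+22275=39325 · T[13,11]:11*66+1705=2431
[14] T[14,10]:10*39325+359502=752752 · T[14,11]:11*2431+39325=66066
[15] T[15,11]:11*66066+752752=1479478
Read S(15,11) = 1479478.

1479478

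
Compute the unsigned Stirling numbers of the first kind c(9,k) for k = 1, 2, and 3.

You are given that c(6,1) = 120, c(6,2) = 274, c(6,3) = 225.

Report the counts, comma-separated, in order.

40320, 109584, 118124

row 7: T[7][1]=6·120+0=720  T[7][2]=6·274+120=1764  T[7][3]=6·225+274=1624
row 8: T[8][1]=7·720+0=5040  T[8][2]=7·1764+720=13068  T[8][3]=7·1624+1764=13132
row 9: T[9][1]=8·5040+0=40320  T[9][2]=8·13068+5040=109584  T[9][3]=8·13132+13068=118124
Read c(9,1) = 40320, c(9,2) = 109584, c(9,3) = 118124.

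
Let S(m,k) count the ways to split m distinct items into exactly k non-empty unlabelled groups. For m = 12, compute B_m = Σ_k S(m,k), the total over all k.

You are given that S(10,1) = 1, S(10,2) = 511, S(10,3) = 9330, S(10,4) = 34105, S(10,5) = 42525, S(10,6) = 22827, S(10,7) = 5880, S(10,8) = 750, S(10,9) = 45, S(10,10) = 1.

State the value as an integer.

[11] T[11,1]:1*1+0=1 · T[11,2]:2*511+1=1023 · T[11,3]:3*9330+511=28501 · T[11,4]:4*34105+9330=145750 · T[11,5]:5*42525+34105=246730 · T[11,6]:6*22827+42525=179487 · T[11,7]:7*5880+22827=63987 · T[11,8]:8*750+5880=11880 · T[11,9]:9*45+750=1155 · T[11,10]:10*1+45=55 · T[11,11]:11*0+1=1
[12] T[12,1]:1*1+0=1 · T[12,2]:2*1023+1=2047 · T[12,3]:3*28501+1023=86526 · T[12,4]:4*145750+28501=611501 · T[12,5]:5*246730+145750=1379400 · T[12,6]:6*179487+246730=1323652 · T[12,7]:7*63987+179487=627396 · T[12,8]:8*11880+63987=159027 · T[12,9]:9*1155+11880=22275 · T[12,10]:10*55+1155=1705 · T[12,11]:11*1+55=66 · T[12,12]:12*0+1=1
B_12 = ΣS(12,k) = 1+2047+86526+611501+1379400+1323652+627396+159027+22275+1705+66+1 = 4213597

4213597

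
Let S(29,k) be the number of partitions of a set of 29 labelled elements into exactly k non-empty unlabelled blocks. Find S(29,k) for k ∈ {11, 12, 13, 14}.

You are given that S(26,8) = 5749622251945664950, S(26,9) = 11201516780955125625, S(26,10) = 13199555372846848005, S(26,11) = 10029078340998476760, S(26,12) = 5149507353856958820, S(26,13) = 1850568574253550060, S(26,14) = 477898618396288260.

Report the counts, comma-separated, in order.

[27] T[27,9]:9*11201516780955125625+5749622251945664950=106563273280541795575 · T[27,10]:10*13199555372846848005+11201516780955125625=143197070509423605675 · T[27,11]:11*10029078340998476760+13199555372846848005=123519417123830092365 · T[27,12]:12*5149507353856958820+10029078340998476760=71823166587281982600 · T[27,13]:13*1850568574253550060+5149507353856958820=29206898819153109600 · T[27,14]:14*477898618396288260+1850568574253550060=8541149231801585700
[28] T[28,10]:10*143197070509423605675+106563273280541795575=1538533978374777852325 · T[28,11]:11*123519417123830092365+143197070509423605675=1501910658871554621690 · T[28,12]:12*71823166587281982600+123519417123830092365=985397416171213883565 · T[28,13]:13*29206898819153109600+71823166587281982600=451512851236272407400 · T[28,14]:14*8541149231801585700+29206898819153109600=148782988064375309400
[29] T[29,11]:11*1501910658871554621690+1538533978374777852325=18059551225961878690915 · T[29,12]:12*985397416171213883565+1501910658871554621690=13326679652926121224470 · T[29,13]:13*451512851236272407400+985397416171213883565=6855064482242755179765 · T[29,14]:14*148782988064375309400+451512851236272407400=2534474684137526739000
Read S(29,11) = 18059551225961878690915, S(29,12) = 13326679652926121224470, S(29,13) = 6855064482242755179765, S(29,14) = 2534474684137526739000.

18059551225961878690915, 13326679652926121224470, 6855064482242755179765, 2534474684137526739000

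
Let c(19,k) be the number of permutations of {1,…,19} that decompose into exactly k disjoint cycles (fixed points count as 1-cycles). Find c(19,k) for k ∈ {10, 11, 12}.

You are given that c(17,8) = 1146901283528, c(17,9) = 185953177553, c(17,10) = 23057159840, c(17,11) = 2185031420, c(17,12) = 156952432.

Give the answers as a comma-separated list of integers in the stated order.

[18] T[18,9]:17*185953177553+1146901283528=4308105301929 · T[18,10]:17*23057159840+185953177553=577924894833 · T[18,11]:17*2185031420+23057159840=60202693980 · T[18,12]:17*156952432+2185031420=4853222764
[19] T[19,10]:18*577924894833+4308105301929=14710753408923 · T[19,11]:18*60202693980+577924894833=1661573386473 · T[19,12]:18*4853222764+60202693980=147560703732
Read c(19,10) = 14710753408923, c(19,11) = 1661573386473, c(19,12) = 147560703732.

14710753408923, 1661573386473, 147560703732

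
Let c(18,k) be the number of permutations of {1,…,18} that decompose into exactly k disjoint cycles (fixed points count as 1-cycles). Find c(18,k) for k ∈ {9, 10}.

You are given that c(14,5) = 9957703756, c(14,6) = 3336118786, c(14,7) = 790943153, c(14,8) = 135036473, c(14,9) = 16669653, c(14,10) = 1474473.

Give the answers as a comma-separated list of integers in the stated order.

i=15: T(15,6)=9957703756+14·3336118786=56663366760 | T(15,7)=3336118786+14·790943153=14409322928 | T(15,8)=790943153+14·135036473=2681453775 | T(15,9)=135036473+14·16669653=368411615 | T(15,10)=16669653+14·1474473=37312275
i=16: T(16,7)=56663366760+15·14409322928=272803210680 | T(16,8)=14409322928+15·2681453775=54631129553 | T(16,9)=2681453775+15·368411615=8207628000 | T(16,10)=368411615+15·37312275=928095740
i=17: T(17,8)=272803210680+16·54631129553=1146901283528 | T(17,9)=54631129553+16·8207628000=185953177553 | T(17,10)=8207628000+16·928095740=23057159840
i=18: T(18,9)=1146901283528+17·185953177553=4308105301929 | T(18,10)=185953177553+17·23057159840=577924894833
Read c(18,9) = 4308105301929, c(18,10) = 577924894833.

4308105301929, 577924894833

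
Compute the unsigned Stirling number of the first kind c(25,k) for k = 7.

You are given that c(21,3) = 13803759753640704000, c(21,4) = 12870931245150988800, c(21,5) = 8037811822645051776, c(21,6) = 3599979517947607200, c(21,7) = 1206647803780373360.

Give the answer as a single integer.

@22  (22,4):12870931245150988800·21+13803759753640704000→284093315901811468800, (22,5):8037811822645051776·21+12870931245150988800→181664979520697076096, (22,6):3599979517947607200·21+8037811822645051776→83637381699544802976, (22,7):1206647803780373360·21+3599979517947607200→28939583397335447760
@23  (23,5):181664979520697076096·22+284093315901811468800→4280722865357147142912, (23,6):83637381699544802976·22+181664979520697076096→2021687376910682741568, (23,7):28939583397335447760·22+83637381699544802976→720308216440924653696
@24  (24,6):2021687376910682741568·23+4280722865357147142912→50779532534302850198976, (24,7):720308216440924653696·23+2021687376910682741568→18588776355051949776576
@25  (25,7):18588776355051949776576·24+50779532534302850198976→496910165055549644836800
Read c(25,7) = 496910165055549644836800.

496910165055549644836800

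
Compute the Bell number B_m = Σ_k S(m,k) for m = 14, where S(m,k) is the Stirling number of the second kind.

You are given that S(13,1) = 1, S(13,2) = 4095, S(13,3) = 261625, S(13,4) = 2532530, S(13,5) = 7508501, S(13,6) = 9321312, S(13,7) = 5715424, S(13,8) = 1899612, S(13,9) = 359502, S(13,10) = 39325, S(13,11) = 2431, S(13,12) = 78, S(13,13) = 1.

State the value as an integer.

190899322

row 14: T[14][1]=1·1+0=1  T[14][2]=2·4095+1=8191  T[14][3]=3·261625+4095=788970  T[14][4]=4·2532530+261625=10391745  T[14][5]=5·7508501+2532530=40075035  T[14][6]=6·9321312+7508501=63436373  T[14][7]=7·5715424+9321312=49329280  T[14][8]=8·1899612+5715424=20912320  T[14][9]=9·359502+1899612=5135130  T[14][10]=10·39325+359502=752752  T[14][11]=11·2431+39325=66066  T[14][12]=12·78+2431=3367  T[14][13]=13·1+78=91  T[14][14]=14·0+1=1
B_14 = ΣS(14,k) = 1+8191+788970+10391745+40075035+63436373+49329280+20912320+5135130+752752+66066+3367+91+1 = 190899322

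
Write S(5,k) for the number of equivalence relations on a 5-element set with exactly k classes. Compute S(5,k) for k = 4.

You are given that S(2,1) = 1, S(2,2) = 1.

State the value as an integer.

10

@3  (3,2):1·2+1→3, (3,3):0·3+1→1
@4  (4,3):1·3+3→6, (4,4):0·4+1→1
@5  (5,4):1·4+6→10
Read S(5,4) = 10.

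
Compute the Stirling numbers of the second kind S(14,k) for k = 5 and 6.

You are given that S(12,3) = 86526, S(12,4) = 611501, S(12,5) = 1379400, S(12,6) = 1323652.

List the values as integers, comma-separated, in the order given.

40075035, 63436373

r13: T_13,4=4×611501+86526=2532530; T_13,5=5×1379400+611501=7508501; T_13,6=6×1323652+1379400=9321312
r14: T_14,5=5×7508501+2532530=40075035; T_14,6=6×9321312+7508501=63436373
Read S(14,5) = 40075035, S(14,6) = 63436373.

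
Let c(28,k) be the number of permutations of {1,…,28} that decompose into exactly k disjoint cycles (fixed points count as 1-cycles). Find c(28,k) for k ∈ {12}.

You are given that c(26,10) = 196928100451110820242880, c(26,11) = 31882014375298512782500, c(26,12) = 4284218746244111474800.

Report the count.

i=27: T(27,11)=196928100451110820242880+26·31882014375298512782500=1025860474208872152587880 | T(27,12)=31882014375298512782500+26·4284218746244111474800=143271701777645411127300
i=28: T(28,12)=1025860474208872152587880+27·143271701777645411127300=4894196422205298253024980
Read c(28,12) = 4894196422205298253024980.

4894196422205298253024980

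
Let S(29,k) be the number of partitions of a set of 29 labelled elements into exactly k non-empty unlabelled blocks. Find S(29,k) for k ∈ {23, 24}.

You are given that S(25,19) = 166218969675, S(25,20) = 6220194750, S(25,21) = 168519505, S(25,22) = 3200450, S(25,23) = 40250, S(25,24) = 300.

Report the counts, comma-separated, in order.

1347860993700, 33738295500

@26  (26,20):6220194750·20+166218969675→290622864675, (26,21):168519505·21+6220194750→9759104355, (26,22):3200450·22+168519505→238929405, (26,23):40250·23+3200450→4126200, (26,24):300·24+40250→47450
@27  (27,21):9759104355·21+290622864675→495564056130, (27,22):238929405·22+9759104355→15015551265, (27,23):4126200·23+238929405→333832005, (27,24):47450·24+4126200→5265000
@28  (28,22):15015551265·22+495564056130→825906183960, (28,23):333832005·23+15015551265→22693687380, (28,24):5265000·24+333832005→460192005
@29  (29,23):22693687380·23+825906183960→1347860993700, (29,24):460192005·24+22693687380→33738295500
Read S(29,23) = 1347860993700, S(29,24) = 33738295500.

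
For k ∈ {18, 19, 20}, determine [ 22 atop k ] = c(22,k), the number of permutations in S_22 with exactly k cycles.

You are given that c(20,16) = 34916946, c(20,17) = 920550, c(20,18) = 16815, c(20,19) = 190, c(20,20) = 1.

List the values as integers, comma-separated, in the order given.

row 21: T[21][17]=20·920550+34916946=53327946  T[21][18]=20·16815+920550=1256850  T[21][19]=20·190+16815=20615  T[21][20]=20·1+190=210
row 22: T[22][18]=21·1256850+53327946=79721796  T[22][19]=21·20615+1256850=1689765  T[22][20]=21·210+20615=25025
Read c(22,18) = 79721796, c(22,19) = 1689765, c(22,20) = 25025.

79721796, 1689765, 25025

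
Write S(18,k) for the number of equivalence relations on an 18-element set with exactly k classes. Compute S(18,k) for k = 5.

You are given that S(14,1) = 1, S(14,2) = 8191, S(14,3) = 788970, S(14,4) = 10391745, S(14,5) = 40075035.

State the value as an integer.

28958095545

i=15: T(15,2)=1+2·8191=16383 | T(15,3)=8191+3·788970=2375101 | T(15,4)=788970+4·10391745=42355950 | T(15,5)=10391745+5·40075035=210766920
i=16: T(16,3)=16383+3·2375101=7141686 | T(16,4)=2375101+4·42355950=171798901 | T(16,5)=42355950+5·210766920=1096190550
i=17: T(17,4)=7141686+4·171798901=694337290 | T(17,5)=171798901+5·1096190550=5652751651
i=18: T(18,5)=694337290+5·5652751651=28958095545
Read S(18,5) = 28958095545.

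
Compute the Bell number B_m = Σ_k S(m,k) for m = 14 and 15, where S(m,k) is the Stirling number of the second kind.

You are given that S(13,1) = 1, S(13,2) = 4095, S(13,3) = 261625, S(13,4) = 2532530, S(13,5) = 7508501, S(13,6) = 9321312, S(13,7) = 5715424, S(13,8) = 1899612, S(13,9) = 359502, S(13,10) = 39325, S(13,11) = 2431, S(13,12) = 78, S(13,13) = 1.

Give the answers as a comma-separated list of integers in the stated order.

r14: T_14,1=1×1+0=1; T_14,2=2×4095+1=8191; T_14,3=3×261625+4095=788970; T_14,4=4×2532530+261625=10391745; T_14,5=5×7508501+2532530=40075035; T_14,6=6×9321312+7508501=63436373; T_14,7=7×5715424+9321312=49329280; T_14,8=8×1899612+5715424=20912320; T_14,9=9×359502+1899612=5135130; T_14,10=10×39325+359502=752752; T_14,11=11×2431+39325=66066; T_14,12=12×78+2431=3367; T_14,13=13×1+78=91; T_14,14=14×0+1=1
r15: T_15,1=1×1+0=1; T_15,2=2×8191+1=16383; T_15,3=3×788970+8191=2375101; T_15,4=4×10391745+788970=42355950; T_15,5=5×40075035+10391745=210766920; T_15,6=6×63436373+40075035=420693273; T_15,7=7×49329280+63436373=408741333; T_15,8=8×20912320+49329280=216627840; T_15,9=9×5135130+20912320=67128490; T_15,10=10×752752+5135130=12662650; T_15,11=11×66066+752752=1479478; T_15,12=12×3367+66066=106470; T_15,13=13×91+3367=4550; T_15,14=14×1+91=105; T_15,15=15×0+1=1
B_14 = ΣS(14,k) = 1+8191+788970+10391745+40075035+63436373+49329280+20912320+5135130+752752+66066+3367+91+1 = 190899322
B_15 = ΣS(15,k) = 1+16383+2375101+42355950+210766920+420693273+408741333+216627840+67128490+12662650+1479478+106470+4550+105+1 = 1382958545

190899322, 1382958545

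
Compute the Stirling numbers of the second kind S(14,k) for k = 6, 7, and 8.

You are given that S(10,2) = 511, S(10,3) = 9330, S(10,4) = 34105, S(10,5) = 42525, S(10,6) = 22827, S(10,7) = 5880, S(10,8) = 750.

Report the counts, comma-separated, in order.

63436373, 49329280, 20912320

@11  (11,3):9330·3+511→28501, (11,4):34105·4+9330→145750, (11,5):42525·5+34105→246730, (11,6):22827·6+42525→179487, (11,7):5880·7+22827→63987, (11,8):750·8+5880→11880
@12  (12,4):145750·4+28501→611501, (12,5):246730·5+145750→1379400, (12,6):179487·6+246730→1323652, (12,7):63987·7+179487→627396, (12,8):11880·8+63987→159027
@13  (13,5):1379400·5+611501→7508501, (13,6):1323652·6+1379400→9321312, (13,7):627396·7+1323652→5715424, (13,8):159027·8+627396→1899612
@14  (14,6):9321312·6+7508501→63436373, (14,7):5715424·7+9321312→49329280, (14,8):1899612·8+5715424→20912320
Read S(14,6) = 63436373, S(14,7) = 49329280, S(14,8) = 20912320.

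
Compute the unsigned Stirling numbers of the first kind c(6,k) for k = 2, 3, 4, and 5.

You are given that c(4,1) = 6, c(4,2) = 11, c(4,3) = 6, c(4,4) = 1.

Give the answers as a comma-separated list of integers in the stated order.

r5: T_5,1=4×6+0=24; T_5,2=4×11+6=50; T_5,3=4×6+11=35; T_5,4=4×1+6=10; T_5,5=4×0+1=1
r6: T_6,2=5×50+24=274; T_6,3=5×35+50=225; T_6,4=5×10+35=85; T_6,5=5×1+10=15
Read c(6,2) = 274, c(6,3) = 225, c(6,4) = 85, c(6,5) = 15.

274, 225, 85, 15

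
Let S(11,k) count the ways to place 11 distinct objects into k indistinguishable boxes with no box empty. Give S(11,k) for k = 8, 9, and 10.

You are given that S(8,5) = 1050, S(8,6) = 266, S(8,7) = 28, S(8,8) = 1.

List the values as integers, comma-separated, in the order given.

[9] T[9,6]:6*266+1050=2646 · T[9,7]:7*28+266=462 · T[9,8]:8*1+28=36 · T[9,9]:9*0+1=1
[10] T[10,7]:7*462+2646=5880 · T[10,8]:8*36+462=750 · T[10,9]:9*1+36=45 · T[10,10]:10*0+1=1
[11] T[11,8]:8*750+5880=11880 · T[11,9]:9*45+750=1155 · T[11,10]:10*1+45=55
Read S(11,8) = 11880, S(11,9) = 1155, S(11,10) = 55.

11880, 1155, 55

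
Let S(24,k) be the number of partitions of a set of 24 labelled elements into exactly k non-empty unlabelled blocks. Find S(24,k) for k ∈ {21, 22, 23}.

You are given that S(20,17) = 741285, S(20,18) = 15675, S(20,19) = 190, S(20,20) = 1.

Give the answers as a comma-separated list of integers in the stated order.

row 21: T[21][18]=18·15675+741285=1023435  T[21][19]=19·190+15675=19285  T[21][20]=20·1+190=210  T[21][21]=21·0+1=1
row 22: T[22][19]=19·19285+1023435=1389850  T[22][20]=20·210+19285=23485  T[22][21]=21·1+210=231  T[22][22]=22·0+1=1
row 23: T[23][20]=20·23485+1389850=1859550  T[23][21]=21·231+23485=28336  T[23][22]=22·1+231=253  T[23][23]=23·0+1=1
row 24: T[24][21]=21·28336+1859550=2454606  T[24][22]=22·253+28336=33902  T[24][23]=23·1+253=276
Read S(24,21) = 2454606, S(24,22) = 33902, S(24,23) = 276.

2454606, 33902, 276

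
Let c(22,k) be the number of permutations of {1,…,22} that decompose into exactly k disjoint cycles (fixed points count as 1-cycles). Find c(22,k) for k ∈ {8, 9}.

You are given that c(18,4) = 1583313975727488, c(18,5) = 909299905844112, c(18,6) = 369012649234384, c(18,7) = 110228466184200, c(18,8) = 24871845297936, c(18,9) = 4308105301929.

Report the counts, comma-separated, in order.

7744654310169576800, 1634980697246583456

[19] T[19,5]:18*909299905844112+1583313975727488=17950712280921504 · T[19,6]:18*369012649234384+909299905844112=7551527592063024 · T[19,7]:18*110228466184200+369012649234384=2353125040549984 · T[19,8]:18*24871845297936+110228466184200=557921681547048 · T[19,9]:18*4308105301929+24871845297936=102417740732658
[20] T[20,6]:19*7551527592063024+17950712280921504=161429736530118960 · T[20,7]:19*2353125040549984+7551527592063024=52260903362512720 · T[20,8]:19*557921681547048+2353125040549984=12953636989943896 · T[20,9]:19*102417740732658+557921681547048=2503858755467550
[21] T[21,7]:20*52260903362512720+161429736530118960=1206647803780373360 · T[21,8]:20*12953636989943896+52260903362512720=311333643161390640 · T[21,9]:20*2503858755467550+12953636989943896=63030812099294896
[22] T[22,8]:21*311333643161390640+1206647803780373360=7744654310169576800 · T[22,9]:21*63030812099294896+311333643161390640=1634980697246583456
Read c(22,8) = 7744654310169576800, c(22,9) = 1634980697246583456.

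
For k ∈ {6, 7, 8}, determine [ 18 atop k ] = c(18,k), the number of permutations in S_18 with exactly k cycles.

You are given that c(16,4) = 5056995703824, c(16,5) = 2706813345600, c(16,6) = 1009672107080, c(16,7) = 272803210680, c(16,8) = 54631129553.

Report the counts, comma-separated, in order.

369012649234384, 110228466184200, 24871845297936

[17] T[17,5]:16*2706813345600+5056995703824=48366009233424 · T[17,6]:16*1009672107080+2706813345600=18861567058880 · T[17,7]:16*272803210680+1009672107080=5374523477960 · T[17,8]:16*54631129553+272803210680=1146901283528
[18] T[18,6]:17*18861567058880+48366009233424=369012649234384 · T[18,7]:17*5374523477960+18861567058880=110228466184200 · T[18,8]:17*1146901283528+5374523477960=24871845297936
Read c(18,6) = 369012649234384, c(18,7) = 110228466184200, c(18,8) = 24871845297936.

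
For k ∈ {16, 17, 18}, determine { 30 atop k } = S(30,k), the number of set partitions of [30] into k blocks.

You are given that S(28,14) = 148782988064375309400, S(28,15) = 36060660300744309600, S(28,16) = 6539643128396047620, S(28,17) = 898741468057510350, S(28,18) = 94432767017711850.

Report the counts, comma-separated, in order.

[29] T[29,15]:15*36060660300744309600+148782988064375309400=689692892575539953400 · T[29,16]:16*6539643128396047620+36060660300744309600=140694950355081071520 · T[29,17]:17*898741468057510350+6539643128396047620=21818248085373723570 · T[29,18]:18*94432767017711850+898741468057510350=2598531274376323650
[30] T[30,16]:16*140694950355081071520+689692892575539953400=2940812098256837097720 · T[30,17]:17*21818248085373723570+140694950355081071520=511605167806434372210 · T[30,18]:18*2598531274376323650+21818248085373723570=68591811024147549270
Read S(30,16) = 2940812098256837097720, S(30,17) = 511605167806434372210, S(30,18) = 68591811024147549270.

2940812098256837097720, 511605167806434372210, 68591811024147549270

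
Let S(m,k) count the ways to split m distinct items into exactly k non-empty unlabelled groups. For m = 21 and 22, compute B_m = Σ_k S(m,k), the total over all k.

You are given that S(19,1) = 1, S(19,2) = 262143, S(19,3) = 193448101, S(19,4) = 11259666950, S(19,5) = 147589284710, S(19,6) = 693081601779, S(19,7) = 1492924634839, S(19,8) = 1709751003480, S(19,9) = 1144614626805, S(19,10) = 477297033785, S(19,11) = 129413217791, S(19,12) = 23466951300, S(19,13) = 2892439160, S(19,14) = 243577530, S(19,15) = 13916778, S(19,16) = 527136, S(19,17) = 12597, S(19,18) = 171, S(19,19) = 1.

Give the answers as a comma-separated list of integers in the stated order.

row 20: T[20][1]=1·1+0=1  T[20][2]=2·262143+1=524287  T[20][3]=3·193448101+262143=580606446  T[20][4]=4·11259666950+193448101=45232115901  T[20][5]=5·147589284710+11259666950=749206090500  T[20][6]=6·693081601779+147589284710=4306078895384  T[20][7]=7·1492924634839+693081601779=11143554045652  T[20][8]=8·1709751003480+1492924634839=15170932662679  T[20][9]=9·1144614626805+1709751003480=12011282644725  T[20][10]=10·477297033785+1144614626805=5917584964655  T[20][11]=11·129413217791+477297033785=1900842429486  T[20][12]=12·23466951300+129413217791=411016633391  T[20][13]=13·2892439160+23466951300=61068660380  T[20][14]=14·243577530+2892439160=6302524580  T[20][15]=15·13916778+243577530=452329200  T[20][16]=16·527136+13916778=22350954  T[20][17]=17·12597+527136=741285  T[20][18]=18·171+12597=15675  T[20][19]=19·1+171=190  T[20][20]=20·0+1=1
row 21: T[21][1]=1·1+0=1  T[21][2]=2·524287+1=1048575  T[21][3]=3·580606446+524287=1742343625  T[21][4]=4·45232115901+580606446=181509070050  T[21][5]=5·749206090500+45232115901=3791262568401  T[21][6]=6·4306078895384+749206090500=26585679462804  T[21][7]=7·11143554045652+4306078895384=82310957214948  T[21][8]=8·15170932662679+11143554045652=132511015347084  T[21][9]=9·12011282644725+15170932662679=123272476465204  T[21][10]=10·5917584964655+12011282644725=71187132291275  T[21][11]=11·1900842429486+5917584964655=26826851689001  T[21][12]=12·411016633391+1900842429486=6833042030178  T[21][13]=13·61068660380+411016633391=1204909218331  T[21][14]=14·6302524580+61068660380=149304004500  T[21][15]=15·452329200+6302524580=13087462580  T[21][16]=16·22350954+452329200=809944464  T[21][17]=17·741285+22350954=34952799  T[21][18]=18·15675+741285=1023435  T[21][19]=19·190+15675=19285  T[21][20]=20·1+190=210  T[21][21]=21·0+1=1
row 22: T[22][1]=1·1+0=1  T[22][2]=2·1048575+1=2097151  T[22][3]=3·1742343625+1048575=5228079450  T[22][4]=4·181509070050+1742343625=727778623825  T[22][5]=5·3791262568401+181509070050=19137821912055  T[22][6]=6·26585679462804+3791262568401=163305339345225  T[22][7]=7·82310957214948+26585679462804=602762379967440  T[22][8]=8·132511015347084+82310957214948=1142399079991620  T[22][9]=9·123272476465204+132511015347084=1241963303533920  T[22][10]=10·71187132291275+123272476465204=835143799377954  T[22][11]=11·26826851689001+71187132291275=366282500870286  T[22][12]=12·6833042030178+26826851689001=108823356051137  T[22][13]=13·1204909218331+6833042030178=22496861868481  T[22][14]=14·149304004500+1204909218331=3295165281331  T[22][15]=15·13087462580+149304004500=345615943200  T[22][16]=16·809944464+13087462580=26046574004  T[22][17]=17·34952799+809944464=1404142047  T[22][18]=18·1023435+34952799=53374629  T[22][19]=19·19285+1023435=1389850  T[22][20]=20·210+19285=23485  T[22][21]=21·1+210=231  T[22][22]=22·0+1=1
B_21 = ΣS(21,k) = 1+1048575+1742343625+181509070050+3791262568401+26585679462804+82310957214948+132511015347084+123272476465204+71187132291275+26826851689001+6833042030178+1204909218331+149304004500+13087462580+809944464+34952799+1023435+19285+210+1 = 474869816156751
B_22 = ΣS(22,k) = 1+2097151+5228079450+727778623825+19137821912055+163305339345225+602762379967440+1142399079991620+1241963303533920+835143799377954+366282500870286+108823356051137+22496861868481+3295165281331+345615943200+26046574004+1404142047+53374629+1389850+23485+231+1 = 4506715738447323

474869816156751, 4506715738447323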